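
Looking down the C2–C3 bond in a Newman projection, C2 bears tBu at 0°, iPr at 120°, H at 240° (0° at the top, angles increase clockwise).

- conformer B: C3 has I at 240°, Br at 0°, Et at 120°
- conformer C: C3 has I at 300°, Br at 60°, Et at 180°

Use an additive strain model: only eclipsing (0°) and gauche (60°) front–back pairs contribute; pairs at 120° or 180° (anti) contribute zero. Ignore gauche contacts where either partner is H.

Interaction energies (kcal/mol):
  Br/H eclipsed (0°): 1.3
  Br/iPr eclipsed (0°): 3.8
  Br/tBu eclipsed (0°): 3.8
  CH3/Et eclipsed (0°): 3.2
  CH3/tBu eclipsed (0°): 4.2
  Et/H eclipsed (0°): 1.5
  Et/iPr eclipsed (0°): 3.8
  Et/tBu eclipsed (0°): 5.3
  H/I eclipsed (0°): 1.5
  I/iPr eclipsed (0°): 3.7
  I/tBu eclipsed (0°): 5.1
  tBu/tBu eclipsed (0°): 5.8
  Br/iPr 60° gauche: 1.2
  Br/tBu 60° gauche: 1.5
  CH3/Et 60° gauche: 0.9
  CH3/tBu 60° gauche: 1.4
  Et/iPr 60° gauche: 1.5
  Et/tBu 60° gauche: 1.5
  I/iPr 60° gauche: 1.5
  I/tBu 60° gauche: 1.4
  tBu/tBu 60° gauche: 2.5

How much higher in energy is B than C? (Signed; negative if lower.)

B (eclipsed): tBu–Br eclipsed, iPr–Et eclipsed, H–I eclipsed; 3.8 + 3.8 + 1.5 = 9.1 kcal/mol.
C (staggered): tBu–I gauche, tBu–Br gauche, iPr–Br gauche, iPr–Et gauche; 1.4 + 1.5 + 1.2 + 1.5 = 5.6 kcal/mol.
E(B) − E(C) = 9.1 − 5.6 = +3.5 kcal/mol.

+3.5 kcal/mol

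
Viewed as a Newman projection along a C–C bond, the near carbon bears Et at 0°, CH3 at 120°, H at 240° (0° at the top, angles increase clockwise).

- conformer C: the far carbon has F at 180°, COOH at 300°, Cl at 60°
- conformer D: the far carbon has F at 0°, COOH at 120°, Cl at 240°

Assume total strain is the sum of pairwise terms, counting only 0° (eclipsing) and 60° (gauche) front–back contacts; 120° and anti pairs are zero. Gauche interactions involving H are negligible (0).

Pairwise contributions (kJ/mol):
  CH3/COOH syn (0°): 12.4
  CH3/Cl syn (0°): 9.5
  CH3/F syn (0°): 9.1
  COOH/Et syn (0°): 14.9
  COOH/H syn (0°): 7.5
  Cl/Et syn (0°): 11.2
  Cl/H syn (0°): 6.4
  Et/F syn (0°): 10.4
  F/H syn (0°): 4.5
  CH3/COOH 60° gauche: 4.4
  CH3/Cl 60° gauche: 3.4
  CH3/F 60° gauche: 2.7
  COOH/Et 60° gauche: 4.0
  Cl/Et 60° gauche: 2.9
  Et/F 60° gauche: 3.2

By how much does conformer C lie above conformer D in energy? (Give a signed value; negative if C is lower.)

-16.2 kJ/mol

C is staggered. Et at 0° is gauche with COOH at 300° (4.0); Et at 0° is gauche with Cl at 60° (2.9); CH3 at 120° is gauche with F at 180° (2.7); CH3 at 120° is gauche with Cl at 60° (3.4). Total 13.0 kJ/mol.
D is eclipsed. Et at 0° is eclipsed with F at 0° (10.4); CH3 at 120° is eclipsed with COOH at 120° (12.4); H at 240° is eclipsed with Cl at 240° (6.4). Total 29.2 kJ/mol.
E(C) − E(D) = 13.0 − 29.2 = -16.2 kJ/mol.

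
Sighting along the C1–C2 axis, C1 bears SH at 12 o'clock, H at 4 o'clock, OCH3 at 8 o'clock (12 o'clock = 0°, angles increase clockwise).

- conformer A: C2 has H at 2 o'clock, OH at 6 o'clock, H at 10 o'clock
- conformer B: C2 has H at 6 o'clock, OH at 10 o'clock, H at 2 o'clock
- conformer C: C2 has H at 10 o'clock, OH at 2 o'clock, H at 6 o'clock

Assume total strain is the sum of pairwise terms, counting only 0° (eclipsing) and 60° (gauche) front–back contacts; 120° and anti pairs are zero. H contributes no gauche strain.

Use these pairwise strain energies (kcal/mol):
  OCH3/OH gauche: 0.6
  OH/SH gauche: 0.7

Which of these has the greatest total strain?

A (staggered): OCH3–OH gauche; 0.6 = 0.6 kcal/mol.
B (staggered): SH–OH gauche, OCH3–OH gauche; 0.7 + 0.6 = 1.3 kcal/mol.
C (staggered): SH–OH gauche; 0.7 = 0.7 kcal/mol.
B has the highest total (1.3 kcal/mol).

B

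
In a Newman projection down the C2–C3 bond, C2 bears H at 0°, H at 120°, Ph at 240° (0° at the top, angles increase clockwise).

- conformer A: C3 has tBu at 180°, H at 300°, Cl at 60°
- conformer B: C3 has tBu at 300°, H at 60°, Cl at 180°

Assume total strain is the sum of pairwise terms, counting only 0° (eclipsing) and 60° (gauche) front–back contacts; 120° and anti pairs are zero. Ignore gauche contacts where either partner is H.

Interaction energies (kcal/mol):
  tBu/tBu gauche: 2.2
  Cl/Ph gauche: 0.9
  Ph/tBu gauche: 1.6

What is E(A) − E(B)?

A is staggered. Ph at 240° is gauche with tBu at 180° (1.6). Total 1.6 kcal/mol.
B is staggered. Ph at 240° is gauche with tBu at 300° (1.6); Ph at 240° is gauche with Cl at 180° (0.9). Total 2.5 kcal/mol.
E(A) − E(B) = 1.6 − 2.5 = -0.9 kcal/mol.

-0.9 kcal/mol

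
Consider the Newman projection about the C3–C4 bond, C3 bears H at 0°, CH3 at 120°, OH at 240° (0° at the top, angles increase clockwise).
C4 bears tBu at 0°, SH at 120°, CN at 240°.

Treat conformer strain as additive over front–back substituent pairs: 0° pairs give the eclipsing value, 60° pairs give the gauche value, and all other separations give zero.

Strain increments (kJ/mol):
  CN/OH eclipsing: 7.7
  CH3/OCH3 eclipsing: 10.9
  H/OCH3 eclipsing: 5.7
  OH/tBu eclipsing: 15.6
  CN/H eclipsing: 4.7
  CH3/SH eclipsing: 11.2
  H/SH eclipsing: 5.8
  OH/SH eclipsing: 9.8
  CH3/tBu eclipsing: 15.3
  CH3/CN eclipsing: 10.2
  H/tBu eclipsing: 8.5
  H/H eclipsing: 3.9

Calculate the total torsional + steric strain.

This conformer (eclipsed): H–tBu eclipsed, CH3–SH eclipsed, OH–CN eclipsed; 8.5 + 11.2 + 7.7 = 27.4 kJ/mol.

27.4 kJ/mol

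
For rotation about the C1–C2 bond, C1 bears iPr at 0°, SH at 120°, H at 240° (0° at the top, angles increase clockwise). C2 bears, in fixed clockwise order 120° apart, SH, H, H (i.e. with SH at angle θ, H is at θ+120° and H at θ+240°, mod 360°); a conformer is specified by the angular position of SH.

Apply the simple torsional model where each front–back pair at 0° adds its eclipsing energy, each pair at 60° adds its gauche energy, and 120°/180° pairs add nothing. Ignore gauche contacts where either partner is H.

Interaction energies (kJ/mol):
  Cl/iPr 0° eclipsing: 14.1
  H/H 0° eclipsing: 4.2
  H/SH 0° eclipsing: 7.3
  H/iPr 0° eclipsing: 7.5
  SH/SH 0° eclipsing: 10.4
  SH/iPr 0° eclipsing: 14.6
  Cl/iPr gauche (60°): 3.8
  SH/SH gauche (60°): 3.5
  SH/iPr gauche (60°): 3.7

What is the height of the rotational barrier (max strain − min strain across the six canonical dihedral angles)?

22.6 kJ/mol

SH at 0° (eclipsed): iPr(0°)/SH(0°) eclipsed 14.6; SH(120°)/H(120°) eclipsed 7.3; H(240°)/H(240°) eclipsed 4.2 → 26.1 kJ/mol.
SH at 60° (staggered): iPr(0°)/SH(60°) gauche 3.7; SH(120°)/SH(60°) gauche 3.5 → 7.2 kJ/mol.
SH at 120° (eclipsed): iPr(0°)/H(0°) eclipsed 7.5; SH(120°)/SH(120°) eclipsed 10.4; H(240°)/H(240°) eclipsed 4.2 → 22.1 kJ/mol.
SH at 180° (staggered): SH(120°)/SH(180°) gauche 3.5 → 3.5 kJ/mol.
SH at 240° (eclipsed): iPr(0°)/H(0°) eclipsed 7.5; SH(120°)/H(120°) eclipsed 7.3; H(240°)/SH(240°) eclipsed 7.3 → 22.1 kJ/mol.
SH at 300° (staggered): iPr(0°)/SH(300°) gauche 3.7 → 3.7 kJ/mol.
Max at 0° (26.1 kJ/mol), min at 180° (3.5 kJ/mol); barrier = 22.6 kJ/mol.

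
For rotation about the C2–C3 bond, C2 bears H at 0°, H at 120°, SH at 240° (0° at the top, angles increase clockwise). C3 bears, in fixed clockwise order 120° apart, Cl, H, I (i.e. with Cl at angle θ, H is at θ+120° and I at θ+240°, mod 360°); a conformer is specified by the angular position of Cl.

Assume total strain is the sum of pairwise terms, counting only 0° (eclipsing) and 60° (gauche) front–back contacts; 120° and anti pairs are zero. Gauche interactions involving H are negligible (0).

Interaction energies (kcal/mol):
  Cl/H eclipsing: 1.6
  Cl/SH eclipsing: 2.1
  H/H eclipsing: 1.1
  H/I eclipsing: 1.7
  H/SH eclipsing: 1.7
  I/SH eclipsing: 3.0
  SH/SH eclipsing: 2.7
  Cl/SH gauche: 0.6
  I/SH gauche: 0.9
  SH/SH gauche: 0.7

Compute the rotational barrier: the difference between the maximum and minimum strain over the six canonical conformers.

Cl at 0° is eclipsed. H at 0° is eclipsed with Cl at 0° (1.6); H at 120° is eclipsed with H at 120° (1.1); SH at 240° is eclipsed with I at 240° (3.0). Total 5.7 kcal/mol.
Cl at 60° is staggered. SH at 240° is gauche with I at 300° (0.9). Total 0.9 kcal/mol.
Cl at 120° is eclipsed. H at 0° is eclipsed with I at 0° (1.7); H at 120° is eclipsed with Cl at 120° (1.6); SH at 240° is eclipsed with H at 240° (1.7). Total 5.0 kcal/mol.
Cl at 180° is staggered. SH at 240° is gauche with Cl at 180° (0.6). Total 0.6 kcal/mol.
Cl at 240° is eclipsed. H at 0° is eclipsed with H at 0° (1.1); H at 120° is eclipsed with I at 120° (1.7); SH at 240° is eclipsed with Cl at 240° (2.1). Total 4.9 kcal/mol.
Cl at 300° is staggered. SH at 240° is gauche with Cl at 300° (0.6); SH at 240° is gauche with I at 180° (0.9). Total 1.5 kcal/mol.
Max at 0° (5.7 kcal/mol), min at 180° (0.6 kcal/mol); barrier = 5.1 kcal/mol.

5.1 kcal/mol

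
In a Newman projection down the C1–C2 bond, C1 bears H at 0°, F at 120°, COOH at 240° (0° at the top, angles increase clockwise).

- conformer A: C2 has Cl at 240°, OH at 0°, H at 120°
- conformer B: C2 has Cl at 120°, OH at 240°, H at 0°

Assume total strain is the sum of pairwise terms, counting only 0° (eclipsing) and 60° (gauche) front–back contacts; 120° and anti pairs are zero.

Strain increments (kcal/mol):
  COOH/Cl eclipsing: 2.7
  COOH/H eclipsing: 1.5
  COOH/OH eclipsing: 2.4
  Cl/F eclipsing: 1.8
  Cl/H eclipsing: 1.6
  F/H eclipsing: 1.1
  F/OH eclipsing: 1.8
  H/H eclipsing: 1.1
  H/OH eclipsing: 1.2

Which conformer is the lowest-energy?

A

A (eclipsed): H(0°)/OH(0°) eclipsed 1.2; F(120°)/H(120°) eclipsed 1.1; COOH(240°)/Cl(240°) eclipsed 2.7 → 5.0 kcal/mol.
B (eclipsed): H(0°)/H(0°) eclipsed 1.1; F(120°)/Cl(120°) eclipsed 1.8; COOH(240°)/OH(240°) eclipsed 2.4 → 5.3 kcal/mol.
A has the lowest total (5.0 kcal/mol).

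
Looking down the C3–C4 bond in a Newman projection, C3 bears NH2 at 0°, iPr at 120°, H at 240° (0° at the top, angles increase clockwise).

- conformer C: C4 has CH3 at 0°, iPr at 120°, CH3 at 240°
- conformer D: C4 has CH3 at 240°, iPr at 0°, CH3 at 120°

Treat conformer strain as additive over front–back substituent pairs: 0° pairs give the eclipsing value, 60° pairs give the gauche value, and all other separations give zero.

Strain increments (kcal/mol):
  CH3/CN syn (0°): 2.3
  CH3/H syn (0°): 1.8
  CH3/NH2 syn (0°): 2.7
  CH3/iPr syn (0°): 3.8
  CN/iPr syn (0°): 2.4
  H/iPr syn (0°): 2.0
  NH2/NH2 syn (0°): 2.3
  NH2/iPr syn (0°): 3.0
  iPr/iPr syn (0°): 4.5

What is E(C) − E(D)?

+0.4 kcal/mol

C (eclipsed): NH2–CH3 eclipsed, iPr–iPr eclipsed, H–CH3 eclipsed; 2.7 + 4.5 + 1.8 = 9.0 kcal/mol.
D (eclipsed): NH2–iPr eclipsed, iPr–CH3 eclipsed, H–CH3 eclipsed; 3.0 + 3.8 + 1.8 = 8.6 kcal/mol.
E(C) − E(D) = 9.0 − 8.6 = +0.4 kcal/mol.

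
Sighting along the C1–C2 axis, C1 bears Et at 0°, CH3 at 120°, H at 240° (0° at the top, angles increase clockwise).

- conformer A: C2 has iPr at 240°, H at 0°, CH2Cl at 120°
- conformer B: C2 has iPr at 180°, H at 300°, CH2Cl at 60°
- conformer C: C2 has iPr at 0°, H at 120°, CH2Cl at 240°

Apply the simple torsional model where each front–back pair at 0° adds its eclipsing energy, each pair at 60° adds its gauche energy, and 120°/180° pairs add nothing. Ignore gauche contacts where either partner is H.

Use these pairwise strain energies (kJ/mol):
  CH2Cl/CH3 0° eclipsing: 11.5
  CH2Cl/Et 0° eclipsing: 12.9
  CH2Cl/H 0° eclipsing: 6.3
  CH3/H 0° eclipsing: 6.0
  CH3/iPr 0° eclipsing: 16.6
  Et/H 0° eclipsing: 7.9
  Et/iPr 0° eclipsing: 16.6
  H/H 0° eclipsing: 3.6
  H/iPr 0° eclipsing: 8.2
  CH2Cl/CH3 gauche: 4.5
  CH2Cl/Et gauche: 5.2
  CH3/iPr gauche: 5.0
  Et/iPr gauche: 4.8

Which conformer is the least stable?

C

A (eclipsed): Et(0°)/H(0°) eclipsed 7.9; CH3(120°)/CH2Cl(120°) eclipsed 11.5; H(240°)/iPr(240°) eclipsed 8.2 → 27.6 kJ/mol.
B (staggered): Et(0°)/CH2Cl(60°) gauche 5.2; CH3(120°)/iPr(180°) gauche 5.0; CH3(120°)/CH2Cl(60°) gauche 4.5 → 14.7 kJ/mol.
C (eclipsed): Et(0°)/iPr(0°) eclipsed 16.6; CH3(120°)/H(120°) eclipsed 6.0; H(240°)/CH2Cl(240°) eclipsed 6.3 → 28.9 kJ/mol.
C has the highest total (28.9 kJ/mol).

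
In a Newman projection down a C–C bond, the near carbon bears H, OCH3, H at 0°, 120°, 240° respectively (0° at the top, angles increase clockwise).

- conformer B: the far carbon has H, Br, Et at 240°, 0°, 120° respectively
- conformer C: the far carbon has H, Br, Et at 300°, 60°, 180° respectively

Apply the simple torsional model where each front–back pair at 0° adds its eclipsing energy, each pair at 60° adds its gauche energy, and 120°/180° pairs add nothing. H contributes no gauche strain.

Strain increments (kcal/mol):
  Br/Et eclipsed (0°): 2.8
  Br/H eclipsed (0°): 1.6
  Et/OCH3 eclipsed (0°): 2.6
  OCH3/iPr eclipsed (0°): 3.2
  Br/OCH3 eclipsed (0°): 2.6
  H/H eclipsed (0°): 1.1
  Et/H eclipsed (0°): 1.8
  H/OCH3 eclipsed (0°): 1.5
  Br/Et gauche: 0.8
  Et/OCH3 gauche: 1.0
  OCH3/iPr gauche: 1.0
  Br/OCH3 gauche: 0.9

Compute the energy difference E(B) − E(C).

B (eclipsed): H–Br eclipsed, OCH3–Et eclipsed, H–H eclipsed; 1.6 + 2.6 + 1.1 = 5.3 kcal/mol.
C (staggered): OCH3–Br gauche, OCH3–Et gauche; 0.9 + 1.0 = 1.9 kcal/mol.
E(B) − E(C) = 5.3 − 1.9 = +3.4 kcal/mol.

+3.4 kcal/mol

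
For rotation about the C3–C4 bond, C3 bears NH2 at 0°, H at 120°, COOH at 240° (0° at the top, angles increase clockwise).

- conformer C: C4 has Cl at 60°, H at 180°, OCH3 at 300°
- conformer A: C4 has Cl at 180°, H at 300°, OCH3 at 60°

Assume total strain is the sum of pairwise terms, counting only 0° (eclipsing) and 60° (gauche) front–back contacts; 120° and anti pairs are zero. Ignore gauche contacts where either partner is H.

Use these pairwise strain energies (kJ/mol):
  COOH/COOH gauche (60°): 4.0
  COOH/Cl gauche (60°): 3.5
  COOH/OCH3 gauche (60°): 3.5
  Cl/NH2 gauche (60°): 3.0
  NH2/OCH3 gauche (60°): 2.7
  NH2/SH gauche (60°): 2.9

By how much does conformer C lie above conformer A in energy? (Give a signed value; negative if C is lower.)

C (staggered): NH2(0°)/Cl(60°) gauche 3.0; NH2(0°)/OCH3(300°) gauche 2.7; COOH(240°)/OCH3(300°) gauche 3.5 → 9.2 kJ/mol.
A (staggered): NH2(0°)/OCH3(60°) gauche 2.7; COOH(240°)/Cl(180°) gauche 3.5 → 6.2 kJ/mol.
E(C) − E(A) = 9.2 − 6.2 = +3.0 kJ/mol.

+3.0 kJ/mol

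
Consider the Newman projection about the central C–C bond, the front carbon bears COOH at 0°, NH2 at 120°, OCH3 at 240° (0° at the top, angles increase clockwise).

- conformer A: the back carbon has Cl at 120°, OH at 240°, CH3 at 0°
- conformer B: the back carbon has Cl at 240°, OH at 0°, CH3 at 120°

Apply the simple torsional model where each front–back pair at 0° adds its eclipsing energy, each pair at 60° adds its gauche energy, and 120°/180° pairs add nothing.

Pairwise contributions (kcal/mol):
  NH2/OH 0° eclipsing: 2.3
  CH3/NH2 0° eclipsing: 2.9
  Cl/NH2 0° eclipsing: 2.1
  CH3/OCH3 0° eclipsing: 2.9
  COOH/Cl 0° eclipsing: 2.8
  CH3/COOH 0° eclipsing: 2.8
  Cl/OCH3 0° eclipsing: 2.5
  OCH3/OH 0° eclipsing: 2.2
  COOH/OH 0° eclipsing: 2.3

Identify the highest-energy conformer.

B

A (eclipsed): COOH–CH3 eclipsed, NH2–Cl eclipsed, OCH3–OH eclipsed; 2.8 + 2.1 + 2.2 = 7.1 kcal/mol.
B (eclipsed): COOH–OH eclipsed, NH2–CH3 eclipsed, OCH3–Cl eclipsed; 2.3 + 2.9 + 2.5 = 7.7 kcal/mol.
B has the highest total (7.7 kcal/mol).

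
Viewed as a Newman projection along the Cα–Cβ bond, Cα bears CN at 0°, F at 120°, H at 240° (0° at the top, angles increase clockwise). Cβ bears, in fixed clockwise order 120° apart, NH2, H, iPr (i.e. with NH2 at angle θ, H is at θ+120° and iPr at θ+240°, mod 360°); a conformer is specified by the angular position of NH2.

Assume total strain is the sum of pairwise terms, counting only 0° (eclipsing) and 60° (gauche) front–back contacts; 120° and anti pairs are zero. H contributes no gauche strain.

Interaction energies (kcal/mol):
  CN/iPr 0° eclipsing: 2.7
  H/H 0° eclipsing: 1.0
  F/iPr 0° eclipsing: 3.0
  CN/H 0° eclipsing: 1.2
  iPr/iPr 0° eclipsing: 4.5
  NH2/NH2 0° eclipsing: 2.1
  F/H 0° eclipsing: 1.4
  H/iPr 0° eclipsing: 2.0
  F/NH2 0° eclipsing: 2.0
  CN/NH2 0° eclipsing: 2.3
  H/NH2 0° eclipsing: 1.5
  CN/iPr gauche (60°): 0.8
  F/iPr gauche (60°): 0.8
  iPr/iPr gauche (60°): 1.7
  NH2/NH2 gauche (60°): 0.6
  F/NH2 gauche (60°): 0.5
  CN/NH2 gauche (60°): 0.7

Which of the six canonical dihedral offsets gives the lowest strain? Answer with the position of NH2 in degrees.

NH2 at 0° (eclipsed): CN(0°)/NH2(0°) eclipsed 2.3; F(120°)/H(120°) eclipsed 1.4; H(240°)/iPr(240°) eclipsed 2.0 → 5.7 kcal/mol.
NH2 at 60° (staggered): CN(0°)/NH2(60°) gauche 0.7; CN(0°)/iPr(300°) gauche 0.8; F(120°)/NH2(60°) gauche 0.5 → 2.0 kcal/mol.
NH2 at 120° (eclipsed): CN(0°)/iPr(0°) eclipsed 2.7; F(120°)/NH2(120°) eclipsed 2.0; H(240°)/H(240°) eclipsed 1.0 → 5.7 kcal/mol.
NH2 at 180° (staggered): CN(0°)/iPr(60°) gauche 0.8; F(120°)/NH2(180°) gauche 0.5; F(120°)/iPr(60°) gauche 0.8 → 2.1 kcal/mol.
NH2 at 240° (eclipsed): CN(0°)/H(0°) eclipsed 1.2; F(120°)/iPr(120°) eclipsed 3.0; H(240°)/NH2(240°) eclipsed 1.5 → 5.7 kcal/mol.
NH2 at 300° (staggered): CN(0°)/NH2(300°) gauche 0.7; F(120°)/iPr(180°) gauche 0.8 → 1.5 kcal/mol.
The minimum (1.5 kcal/mol) occurs with NH2 at 300°.

300°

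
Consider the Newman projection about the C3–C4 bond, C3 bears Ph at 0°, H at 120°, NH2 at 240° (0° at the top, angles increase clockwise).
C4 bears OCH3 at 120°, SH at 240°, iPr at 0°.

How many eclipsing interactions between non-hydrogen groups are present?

2

Non-H eclipsing pairs: Ph(0°)/iPr(0°); NH2(240°)/SH(240°) — 2 interactions.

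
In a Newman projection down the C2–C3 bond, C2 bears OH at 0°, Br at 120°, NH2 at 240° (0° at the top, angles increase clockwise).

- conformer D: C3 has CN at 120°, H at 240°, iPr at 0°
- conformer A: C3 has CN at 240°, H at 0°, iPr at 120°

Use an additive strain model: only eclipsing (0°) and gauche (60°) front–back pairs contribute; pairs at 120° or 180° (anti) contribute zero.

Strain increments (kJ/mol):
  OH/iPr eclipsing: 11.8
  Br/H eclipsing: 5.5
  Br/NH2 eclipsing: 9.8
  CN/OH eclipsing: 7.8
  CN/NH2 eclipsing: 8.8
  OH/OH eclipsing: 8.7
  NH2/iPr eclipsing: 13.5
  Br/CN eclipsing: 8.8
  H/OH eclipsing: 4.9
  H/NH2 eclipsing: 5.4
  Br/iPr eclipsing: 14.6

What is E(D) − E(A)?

D (eclipsed): OH(0°)/iPr(0°) eclipsed 11.8; Br(120°)/CN(120°) eclipsed 8.8; NH2(240°)/H(240°) eclipsed 5.4 → 26.0 kJ/mol.
A (eclipsed): OH(0°)/H(0°) eclipsed 4.9; Br(120°)/iPr(120°) eclipsed 14.6; NH2(240°)/CN(240°) eclipsed 8.8 → 28.3 kJ/mol.
E(D) − E(A) = 26.0 − 28.3 = -2.3 kJ/mol.

-2.3 kJ/mol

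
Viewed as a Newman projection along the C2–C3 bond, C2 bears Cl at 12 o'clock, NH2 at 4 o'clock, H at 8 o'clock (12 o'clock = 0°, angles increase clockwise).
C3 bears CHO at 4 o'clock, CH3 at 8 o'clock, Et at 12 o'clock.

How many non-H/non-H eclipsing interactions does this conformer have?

Non-H eclipsing pairs: Cl(0°)/Et(0°); NH2(120°)/CHO(120°) — 2 interactions.

2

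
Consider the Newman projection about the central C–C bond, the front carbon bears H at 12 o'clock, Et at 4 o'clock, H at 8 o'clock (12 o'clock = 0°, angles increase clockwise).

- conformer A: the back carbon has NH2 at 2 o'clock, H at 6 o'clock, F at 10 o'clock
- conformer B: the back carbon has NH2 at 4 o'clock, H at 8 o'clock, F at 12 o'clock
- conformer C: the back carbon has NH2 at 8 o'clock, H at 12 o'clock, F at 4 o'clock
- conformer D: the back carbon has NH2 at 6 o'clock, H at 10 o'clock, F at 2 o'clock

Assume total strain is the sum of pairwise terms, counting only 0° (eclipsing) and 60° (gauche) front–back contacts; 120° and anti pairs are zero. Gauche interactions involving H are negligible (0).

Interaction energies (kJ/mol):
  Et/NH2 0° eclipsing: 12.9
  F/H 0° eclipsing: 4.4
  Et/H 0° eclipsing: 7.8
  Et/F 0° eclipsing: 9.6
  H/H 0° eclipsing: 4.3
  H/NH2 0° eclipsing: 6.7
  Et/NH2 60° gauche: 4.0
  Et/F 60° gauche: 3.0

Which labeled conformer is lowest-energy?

A (staggered): Et–NH2 gauche; 4.0 = 4.0 kJ/mol.
B (eclipsed): H–F eclipsed, Et–NH2 eclipsed, H–H eclipsed; 4.4 + 12.9 + 4.3 = 21.6 kJ/mol.
C (eclipsed): H–H eclipsed, Et–F eclipsed, H–NH2 eclipsed; 4.3 + 9.6 + 6.7 = 20.6 kJ/mol.
D (staggered): Et–NH2 gauche, Et–F gauche; 4.0 + 3.0 = 7.0 kJ/mol.
A has the lowest total (4.0 kJ/mol).

A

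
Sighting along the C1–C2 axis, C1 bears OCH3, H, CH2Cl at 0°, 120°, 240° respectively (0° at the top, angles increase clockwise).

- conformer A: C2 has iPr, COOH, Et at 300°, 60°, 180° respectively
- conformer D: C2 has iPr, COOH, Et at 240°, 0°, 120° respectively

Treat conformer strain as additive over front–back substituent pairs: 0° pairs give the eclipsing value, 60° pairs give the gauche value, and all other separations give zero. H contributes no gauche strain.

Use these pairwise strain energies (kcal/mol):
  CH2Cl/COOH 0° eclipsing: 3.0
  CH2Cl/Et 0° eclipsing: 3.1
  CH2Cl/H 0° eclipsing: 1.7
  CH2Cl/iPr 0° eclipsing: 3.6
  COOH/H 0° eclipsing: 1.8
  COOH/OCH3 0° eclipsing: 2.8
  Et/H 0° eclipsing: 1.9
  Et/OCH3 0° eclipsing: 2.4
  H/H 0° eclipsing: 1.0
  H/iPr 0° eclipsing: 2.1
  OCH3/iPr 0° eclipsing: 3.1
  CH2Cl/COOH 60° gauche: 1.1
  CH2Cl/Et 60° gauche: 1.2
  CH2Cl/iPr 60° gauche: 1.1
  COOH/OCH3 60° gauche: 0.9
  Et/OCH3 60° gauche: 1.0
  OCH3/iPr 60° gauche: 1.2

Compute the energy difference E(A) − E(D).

-3.9 kcal/mol

A (staggered): OCH3(0°)/iPr(300°) gauche 1.2; OCH3(0°)/COOH(60°) gauche 0.9; CH2Cl(240°)/iPr(300°) gauche 1.1; CH2Cl(240°)/Et(180°) gauche 1.2 → 4.4 kcal/mol.
D (eclipsed): OCH3(0°)/COOH(0°) eclipsed 2.8; H(120°)/Et(120°) eclipsed 1.9; CH2Cl(240°)/iPr(240°) eclipsed 3.6 → 8.3 kcal/mol.
E(A) − E(D) = 4.4 − 8.3 = -3.9 kcal/mol.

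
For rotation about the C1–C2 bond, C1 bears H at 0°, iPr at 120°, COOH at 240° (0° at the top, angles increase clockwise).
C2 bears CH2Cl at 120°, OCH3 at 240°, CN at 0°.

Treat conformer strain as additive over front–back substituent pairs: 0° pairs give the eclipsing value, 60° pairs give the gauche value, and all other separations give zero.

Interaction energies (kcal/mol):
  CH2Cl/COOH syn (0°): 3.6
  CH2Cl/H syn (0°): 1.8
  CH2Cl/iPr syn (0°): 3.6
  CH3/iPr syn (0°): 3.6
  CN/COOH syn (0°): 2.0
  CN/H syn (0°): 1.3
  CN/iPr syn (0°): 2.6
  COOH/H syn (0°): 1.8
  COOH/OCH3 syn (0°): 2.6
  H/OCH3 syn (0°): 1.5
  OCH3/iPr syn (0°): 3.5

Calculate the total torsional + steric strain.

7.5 kcal/mol

This conformer (eclipsed): H–CN eclipsed, iPr–CH2Cl eclipsed, COOH–OCH3 eclipsed; 1.3 + 3.6 + 2.6 = 7.5 kcal/mol.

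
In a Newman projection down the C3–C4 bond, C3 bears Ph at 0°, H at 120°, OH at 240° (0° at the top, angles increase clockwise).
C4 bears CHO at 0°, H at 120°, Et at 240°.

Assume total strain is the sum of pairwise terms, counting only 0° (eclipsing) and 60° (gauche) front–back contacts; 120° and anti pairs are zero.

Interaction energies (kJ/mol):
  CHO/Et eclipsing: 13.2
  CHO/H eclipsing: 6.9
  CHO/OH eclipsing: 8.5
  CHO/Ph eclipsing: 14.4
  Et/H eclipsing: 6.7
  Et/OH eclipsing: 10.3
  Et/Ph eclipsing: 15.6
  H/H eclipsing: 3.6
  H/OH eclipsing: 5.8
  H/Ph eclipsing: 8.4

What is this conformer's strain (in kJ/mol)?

28.3 kJ/mol

This conformer is eclipsed. Ph at 0° is eclipsed with CHO at 0° (14.4); H at 120° is eclipsed with H at 120° (3.6); OH at 240° is eclipsed with Et at 240° (10.3). Total 28.3 kJ/mol.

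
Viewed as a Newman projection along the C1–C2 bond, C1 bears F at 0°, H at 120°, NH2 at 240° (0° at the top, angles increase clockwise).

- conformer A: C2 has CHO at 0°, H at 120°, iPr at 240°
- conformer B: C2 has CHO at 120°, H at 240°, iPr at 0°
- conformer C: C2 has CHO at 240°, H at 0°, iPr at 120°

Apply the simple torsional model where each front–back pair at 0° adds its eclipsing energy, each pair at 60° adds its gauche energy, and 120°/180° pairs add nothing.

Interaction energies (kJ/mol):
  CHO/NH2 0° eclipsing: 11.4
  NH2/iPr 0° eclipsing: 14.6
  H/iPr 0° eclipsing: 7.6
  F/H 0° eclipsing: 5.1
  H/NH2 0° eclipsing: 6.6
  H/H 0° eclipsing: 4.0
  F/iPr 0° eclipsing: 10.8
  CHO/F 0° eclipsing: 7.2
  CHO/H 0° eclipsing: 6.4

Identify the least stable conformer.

A (eclipsed): F(0°)/CHO(0°) eclipsed 7.2; H(120°)/H(120°) eclipsed 4.0; NH2(240°)/iPr(240°) eclipsed 14.6 → 25.8 kJ/mol.
B (eclipsed): F(0°)/iPr(0°) eclipsed 10.8; H(120°)/CHO(120°) eclipsed 6.4; NH2(240°)/H(240°) eclipsed 6.6 → 23.8 kJ/mol.
C (eclipsed): F(0°)/H(0°) eclipsed 5.1; H(120°)/iPr(120°) eclipsed 7.6; NH2(240°)/CHO(240°) eclipsed 11.4 → 24.1 kJ/mol.
A has the highest total (25.8 kJ/mol).

A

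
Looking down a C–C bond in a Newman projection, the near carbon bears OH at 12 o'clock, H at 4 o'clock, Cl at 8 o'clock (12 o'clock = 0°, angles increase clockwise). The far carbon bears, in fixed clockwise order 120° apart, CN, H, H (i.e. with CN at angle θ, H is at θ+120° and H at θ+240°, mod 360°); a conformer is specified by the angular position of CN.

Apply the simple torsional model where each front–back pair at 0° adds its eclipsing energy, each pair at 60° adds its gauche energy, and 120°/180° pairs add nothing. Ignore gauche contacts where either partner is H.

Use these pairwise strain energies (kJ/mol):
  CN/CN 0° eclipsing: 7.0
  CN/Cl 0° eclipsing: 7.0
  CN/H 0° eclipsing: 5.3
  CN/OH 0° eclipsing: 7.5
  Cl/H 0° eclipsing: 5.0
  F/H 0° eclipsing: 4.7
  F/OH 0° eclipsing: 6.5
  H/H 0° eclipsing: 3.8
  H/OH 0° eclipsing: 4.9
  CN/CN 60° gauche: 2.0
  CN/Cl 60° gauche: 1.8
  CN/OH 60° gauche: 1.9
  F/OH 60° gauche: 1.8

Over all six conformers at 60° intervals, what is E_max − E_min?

CN at 0° (eclipsed): OH(0°)/CN(0°) eclipsed 7.5; H(120°)/H(120°) eclipsed 3.8; Cl(240°)/H(240°) eclipsed 5.0 → 16.3 kJ/mol.
CN at 60° (staggered): OH(0°)/CN(60°) gauche 1.9 → 1.9 kJ/mol.
CN at 120° (eclipsed): OH(0°)/H(0°) eclipsed 4.9; H(120°)/CN(120°) eclipsed 5.3; Cl(240°)/H(240°) eclipsed 5.0 → 15.2 kJ/mol.
CN at 180° (staggered): Cl(240°)/CN(180°) gauche 1.8 → 1.8 kJ/mol.
CN at 240° (eclipsed): OH(0°)/H(0°) eclipsed 4.9; H(120°)/H(120°) eclipsed 3.8; Cl(240°)/CN(240°) eclipsed 7.0 → 15.7 kJ/mol.
CN at 300° (staggered): OH(0°)/CN(300°) gauche 1.9; Cl(240°)/CN(300°) gauche 1.8 → 3.7 kJ/mol.
Max at 0° (16.3 kJ/mol), min at 180° (1.8 kJ/mol); barrier = 14.5 kJ/mol.

14.5 kJ/mol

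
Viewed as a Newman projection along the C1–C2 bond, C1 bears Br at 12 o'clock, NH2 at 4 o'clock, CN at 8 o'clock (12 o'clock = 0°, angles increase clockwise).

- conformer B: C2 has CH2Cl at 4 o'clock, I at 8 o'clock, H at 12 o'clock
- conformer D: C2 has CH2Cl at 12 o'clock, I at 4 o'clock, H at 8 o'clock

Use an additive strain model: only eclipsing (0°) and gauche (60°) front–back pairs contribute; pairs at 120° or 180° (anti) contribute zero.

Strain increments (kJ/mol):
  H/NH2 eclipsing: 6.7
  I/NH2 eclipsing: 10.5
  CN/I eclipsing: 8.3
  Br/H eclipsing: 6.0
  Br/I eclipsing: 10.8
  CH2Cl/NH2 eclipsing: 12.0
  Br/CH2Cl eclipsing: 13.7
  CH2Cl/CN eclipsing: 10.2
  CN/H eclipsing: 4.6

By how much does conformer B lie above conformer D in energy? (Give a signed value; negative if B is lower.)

-2.5 kJ/mol

B is eclipsed. Br at 0° is eclipsed with H at 0° (6.0); NH2 at 120° is eclipsed with CH2Cl at 120° (12.0); CN at 240° is eclipsed with I at 240° (8.3). Total 26.3 kJ/mol.
D is eclipsed. Br at 0° is eclipsed with CH2Cl at 0° (13.7); NH2 at 120° is eclipsed with I at 120° (10.5); CN at 240° is eclipsed with H at 240° (4.6). Total 28.8 kJ/mol.
E(B) − E(D) = 26.3 − 28.8 = -2.5 kJ/mol.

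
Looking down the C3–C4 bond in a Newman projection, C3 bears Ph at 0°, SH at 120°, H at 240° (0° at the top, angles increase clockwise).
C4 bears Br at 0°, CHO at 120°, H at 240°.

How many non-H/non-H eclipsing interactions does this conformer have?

Non-H eclipsing pairs: Ph(0°)/Br(0°); SH(120°)/CHO(120°) — 2 interactions.

2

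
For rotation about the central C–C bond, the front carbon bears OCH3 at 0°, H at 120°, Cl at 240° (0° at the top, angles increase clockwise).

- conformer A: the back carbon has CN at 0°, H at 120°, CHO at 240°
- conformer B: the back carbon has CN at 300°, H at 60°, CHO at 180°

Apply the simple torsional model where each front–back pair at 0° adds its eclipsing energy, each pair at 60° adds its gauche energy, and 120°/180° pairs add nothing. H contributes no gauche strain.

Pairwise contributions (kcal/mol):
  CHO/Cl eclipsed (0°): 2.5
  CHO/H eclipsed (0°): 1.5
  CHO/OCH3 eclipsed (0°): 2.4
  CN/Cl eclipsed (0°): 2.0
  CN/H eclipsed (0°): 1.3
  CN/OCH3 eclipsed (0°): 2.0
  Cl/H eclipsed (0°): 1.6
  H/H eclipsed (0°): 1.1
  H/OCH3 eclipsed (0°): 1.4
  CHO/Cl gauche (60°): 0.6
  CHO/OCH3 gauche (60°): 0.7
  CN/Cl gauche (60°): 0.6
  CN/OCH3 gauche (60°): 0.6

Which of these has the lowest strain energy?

A (eclipsed): OCH3–CN eclipsed, H–H eclipsed, Cl–CHO eclipsed; 2.0 + 1.1 + 2.5 = 5.6 kcal/mol.
B (staggered): OCH3–CN gauche, Cl–CN gauche, Cl–CHO gauche; 0.6 + 0.6 + 0.6 = 1.8 kcal/mol.
B has the lowest total (1.8 kcal/mol).

B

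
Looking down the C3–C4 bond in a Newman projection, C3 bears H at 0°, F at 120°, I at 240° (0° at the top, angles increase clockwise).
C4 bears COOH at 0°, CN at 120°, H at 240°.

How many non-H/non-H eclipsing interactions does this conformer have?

1

Non-H eclipsing pairs: F(120°)/CN(120°) — 1 interaction.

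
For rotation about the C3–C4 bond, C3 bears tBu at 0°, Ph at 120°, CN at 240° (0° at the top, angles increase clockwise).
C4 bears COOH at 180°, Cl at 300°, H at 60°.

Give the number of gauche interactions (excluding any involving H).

4

Non-H gauche pairs: tBu(0°)/Cl(300°); Ph(120°)/COOH(180°); CN(240°)/COOH(180°); CN(240°)/Cl(300°) — 4 interactions.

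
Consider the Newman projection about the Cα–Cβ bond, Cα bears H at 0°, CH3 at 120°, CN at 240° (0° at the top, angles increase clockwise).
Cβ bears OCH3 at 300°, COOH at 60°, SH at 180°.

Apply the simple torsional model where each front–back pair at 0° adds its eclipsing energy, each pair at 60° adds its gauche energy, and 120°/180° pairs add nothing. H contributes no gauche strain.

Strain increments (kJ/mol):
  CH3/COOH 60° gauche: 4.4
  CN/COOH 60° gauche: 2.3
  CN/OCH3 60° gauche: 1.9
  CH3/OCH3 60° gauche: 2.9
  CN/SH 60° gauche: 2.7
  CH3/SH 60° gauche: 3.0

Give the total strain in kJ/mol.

This conformer (staggered): CH3(120°)/COOH(60°) gauche 4.4; CH3(120°)/SH(180°) gauche 3.0; CN(240°)/OCH3(300°) gauche 1.9; CN(240°)/SH(180°) gauche 2.7 → 12.0 kJ/mol.

12.0 kJ/mol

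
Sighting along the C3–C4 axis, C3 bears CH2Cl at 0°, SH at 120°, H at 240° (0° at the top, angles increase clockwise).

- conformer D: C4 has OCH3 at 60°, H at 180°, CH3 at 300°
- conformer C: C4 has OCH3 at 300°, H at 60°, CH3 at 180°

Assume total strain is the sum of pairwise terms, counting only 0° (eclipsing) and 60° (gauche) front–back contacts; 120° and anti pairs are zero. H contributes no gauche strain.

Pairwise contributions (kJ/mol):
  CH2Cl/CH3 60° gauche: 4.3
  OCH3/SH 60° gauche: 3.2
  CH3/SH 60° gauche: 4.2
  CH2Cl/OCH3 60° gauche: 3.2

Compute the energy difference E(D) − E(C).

D (staggered): CH2Cl(0°)/OCH3(60°) gauche 3.2; CH2Cl(0°)/CH3(300°) gauche 4.3; SH(120°)/OCH3(60°) gauche 3.2 → 10.7 kJ/mol.
C (staggered): CH2Cl(0°)/OCH3(300°) gauche 3.2; SH(120°)/CH3(180°) gauche 4.2 → 7.4 kJ/mol.
E(D) − E(C) = 10.7 − 7.4 = +3.3 kJ/mol.

+3.3 kJ/mol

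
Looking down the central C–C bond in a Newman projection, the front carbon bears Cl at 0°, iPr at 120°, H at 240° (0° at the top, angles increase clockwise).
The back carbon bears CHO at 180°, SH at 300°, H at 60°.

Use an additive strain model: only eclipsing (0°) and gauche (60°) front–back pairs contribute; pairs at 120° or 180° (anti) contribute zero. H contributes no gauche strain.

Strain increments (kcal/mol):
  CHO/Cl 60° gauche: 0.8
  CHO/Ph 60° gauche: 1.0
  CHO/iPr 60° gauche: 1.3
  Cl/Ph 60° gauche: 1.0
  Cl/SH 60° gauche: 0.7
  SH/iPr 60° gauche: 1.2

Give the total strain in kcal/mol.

2.0 kcal/mol

This conformer (staggered): Cl–SH gauche, iPr–CHO gauche; 0.7 + 1.3 = 2.0 kcal/mol.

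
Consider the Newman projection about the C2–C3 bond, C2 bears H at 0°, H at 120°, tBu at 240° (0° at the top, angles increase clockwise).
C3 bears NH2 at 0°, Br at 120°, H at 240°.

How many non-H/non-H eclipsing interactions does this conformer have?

0

Every eclipsing pair involves H, so the count is 0.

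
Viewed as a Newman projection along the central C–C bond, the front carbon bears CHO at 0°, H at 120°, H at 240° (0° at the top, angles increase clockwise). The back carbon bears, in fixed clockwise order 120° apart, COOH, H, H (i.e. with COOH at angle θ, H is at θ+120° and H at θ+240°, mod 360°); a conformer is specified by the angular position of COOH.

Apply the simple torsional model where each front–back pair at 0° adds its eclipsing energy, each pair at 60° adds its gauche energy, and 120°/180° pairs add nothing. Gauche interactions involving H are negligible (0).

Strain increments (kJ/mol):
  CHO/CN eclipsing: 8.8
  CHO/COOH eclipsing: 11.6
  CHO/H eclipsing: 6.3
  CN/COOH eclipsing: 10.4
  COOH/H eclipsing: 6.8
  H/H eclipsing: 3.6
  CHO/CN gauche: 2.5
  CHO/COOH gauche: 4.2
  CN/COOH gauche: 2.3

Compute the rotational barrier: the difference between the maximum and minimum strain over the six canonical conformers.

18.8 kJ/mol

COOH at 0° (eclipsed): CHO–COOH eclipsed, H–H eclipsed, H–H eclipsed; 11.6 + 3.6 + 3.6 = 18.8 kJ/mol.
COOH at 60° (staggered): CHO–COOH gauche; 4.2 = 4.2 kJ/mol.
COOH at 120° (eclipsed): CHO–H eclipsed, H–COOH eclipsed, H–H eclipsed; 6.3 + 6.8 + 3.6 = 16.7 kJ/mol.
COOH at 180° (staggered): no non-H gauche contacts → 0.0 kJ/mol.
COOH at 240° (eclipsed): CHO–H eclipsed, H–H eclipsed, H–COOH eclipsed; 6.3 + 3.6 + 6.8 = 16.7 kJ/mol.
COOH at 300° (staggered): CHO–COOH gauche; 4.2 = 4.2 kJ/mol.
Max at 0° (18.8 kJ/mol), min at 180° (0.0 kJ/mol); barrier = 18.8 kJ/mol.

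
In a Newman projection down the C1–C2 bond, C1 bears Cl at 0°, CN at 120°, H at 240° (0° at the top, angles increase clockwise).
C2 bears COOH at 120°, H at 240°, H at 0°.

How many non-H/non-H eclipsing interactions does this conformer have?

1

Non-H eclipsing pairs: CN(120°)/COOH(120°) — 1 interaction.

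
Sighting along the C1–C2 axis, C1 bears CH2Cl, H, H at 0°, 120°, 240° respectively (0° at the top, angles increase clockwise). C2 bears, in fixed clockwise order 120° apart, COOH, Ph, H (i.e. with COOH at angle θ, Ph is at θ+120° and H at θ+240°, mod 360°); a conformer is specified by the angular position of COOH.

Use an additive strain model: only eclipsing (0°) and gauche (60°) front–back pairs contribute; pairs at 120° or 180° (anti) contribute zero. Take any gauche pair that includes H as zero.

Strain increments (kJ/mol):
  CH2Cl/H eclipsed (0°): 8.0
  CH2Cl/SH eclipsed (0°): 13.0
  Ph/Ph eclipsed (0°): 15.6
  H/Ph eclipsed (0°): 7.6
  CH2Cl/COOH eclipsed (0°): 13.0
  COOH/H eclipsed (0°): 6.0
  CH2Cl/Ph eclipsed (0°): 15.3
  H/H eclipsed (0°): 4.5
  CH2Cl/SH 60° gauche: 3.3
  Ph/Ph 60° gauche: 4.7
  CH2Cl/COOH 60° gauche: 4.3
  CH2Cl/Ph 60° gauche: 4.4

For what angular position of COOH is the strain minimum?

60°

COOH at 0° (eclipsed): CH2Cl–COOH eclipsed, H–Ph eclipsed, H–H eclipsed; 13.0 + 7.6 + 4.5 = 25.1 kJ/mol.
COOH at 60° (staggered): CH2Cl–COOH gauche; 4.3 = 4.3 kJ/mol.
COOH at 120° (eclipsed): CH2Cl–H eclipsed, H–COOH eclipsed, H–Ph eclipsed; 8.0 + 6.0 + 7.6 = 21.6 kJ/mol.
COOH at 180° (staggered): CH2Cl–Ph gauche; 4.4 = 4.4 kJ/mol.
COOH at 240° (eclipsed): CH2Cl–Ph eclipsed, H–H eclipsed, H–COOH eclipsed; 15.3 + 4.5 + 6.0 = 25.8 kJ/mol.
COOH at 300° (staggered): CH2Cl–COOH gauche, CH2Cl–Ph gauche; 4.3 + 4.4 = 8.7 kJ/mol.
The minimum (4.3 kJ/mol) occurs with COOH at 60°.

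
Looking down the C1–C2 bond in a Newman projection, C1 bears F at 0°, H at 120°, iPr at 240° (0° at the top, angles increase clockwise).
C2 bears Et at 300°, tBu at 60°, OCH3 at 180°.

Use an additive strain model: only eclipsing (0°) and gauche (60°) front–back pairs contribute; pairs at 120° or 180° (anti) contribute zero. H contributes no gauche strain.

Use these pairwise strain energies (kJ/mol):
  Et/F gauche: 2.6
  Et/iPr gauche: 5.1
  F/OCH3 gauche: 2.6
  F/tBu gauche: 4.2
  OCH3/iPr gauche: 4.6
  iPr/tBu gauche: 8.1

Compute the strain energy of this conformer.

16.5 kJ/mol

This conformer (staggered): F–Et gauche, F–tBu gauche, iPr–Et gauche, iPr–OCH3 gauche; 2.6 + 4.2 + 5.1 + 4.6 = 16.5 kJ/mol.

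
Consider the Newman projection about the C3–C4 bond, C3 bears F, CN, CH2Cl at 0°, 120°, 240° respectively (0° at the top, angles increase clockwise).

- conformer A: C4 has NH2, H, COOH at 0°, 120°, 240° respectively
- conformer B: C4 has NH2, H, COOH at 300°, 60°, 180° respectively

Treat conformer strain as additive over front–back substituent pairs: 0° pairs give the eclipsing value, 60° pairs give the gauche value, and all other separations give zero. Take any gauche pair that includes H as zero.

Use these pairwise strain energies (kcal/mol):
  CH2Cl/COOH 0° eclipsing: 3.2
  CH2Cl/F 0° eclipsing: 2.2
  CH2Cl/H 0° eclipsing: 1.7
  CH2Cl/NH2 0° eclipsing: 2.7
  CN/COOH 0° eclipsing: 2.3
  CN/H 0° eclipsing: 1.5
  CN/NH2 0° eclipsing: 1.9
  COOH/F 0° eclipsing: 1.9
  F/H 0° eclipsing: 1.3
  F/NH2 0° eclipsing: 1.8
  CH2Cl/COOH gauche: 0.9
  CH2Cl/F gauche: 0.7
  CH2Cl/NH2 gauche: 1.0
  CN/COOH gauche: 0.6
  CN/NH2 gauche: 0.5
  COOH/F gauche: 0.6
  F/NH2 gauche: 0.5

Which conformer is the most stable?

B

A (eclipsed): F(0°)/NH2(0°) eclipsed 1.8; CN(120°)/H(120°) eclipsed 1.5; CH2Cl(240°)/COOH(240°) eclipsed 3.2 → 6.5 kcal/mol.
B (staggered): F(0°)/NH2(300°) gauche 0.5; CN(120°)/COOH(180°) gauche 0.6; CH2Cl(240°)/NH2(300°) gauche 1.0; CH2Cl(240°)/COOH(180°) gauche 0.9 → 3.0 kcal/mol.
B has the lowest total (3.0 kcal/mol).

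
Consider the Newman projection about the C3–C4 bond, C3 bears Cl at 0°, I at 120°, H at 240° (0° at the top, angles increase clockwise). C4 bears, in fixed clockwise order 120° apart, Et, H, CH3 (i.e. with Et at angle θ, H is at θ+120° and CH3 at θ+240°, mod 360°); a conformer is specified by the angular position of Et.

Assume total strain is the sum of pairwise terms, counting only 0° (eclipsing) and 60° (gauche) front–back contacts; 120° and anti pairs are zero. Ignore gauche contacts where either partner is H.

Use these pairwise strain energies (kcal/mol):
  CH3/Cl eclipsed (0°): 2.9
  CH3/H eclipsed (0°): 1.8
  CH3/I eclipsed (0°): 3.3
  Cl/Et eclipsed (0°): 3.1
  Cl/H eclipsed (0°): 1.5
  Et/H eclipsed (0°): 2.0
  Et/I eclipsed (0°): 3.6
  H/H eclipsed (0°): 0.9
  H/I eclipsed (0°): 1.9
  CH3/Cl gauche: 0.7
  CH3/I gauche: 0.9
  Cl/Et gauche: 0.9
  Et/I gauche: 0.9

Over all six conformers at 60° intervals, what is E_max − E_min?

5.6 kcal/mol

Et at 0° is eclipsed. Cl at 0° is eclipsed with Et at 0° (3.1); I at 120° is eclipsed with H at 120° (1.9); H at 240° is eclipsed with CH3 at 240° (1.8). Total 6.8 kcal/mol.
Et at 60° is staggered. Cl at 0° is gauche with Et at 60° (0.9); Cl at 0° is gauche with CH3 at 300° (0.7); I at 120° is gauche with Et at 60° (0.9). Total 2.5 kcal/mol.
Et at 120° is eclipsed. Cl at 0° is eclipsed with CH3 at 0° (2.9); I at 120° is eclipsed with Et at 120° (3.6); H at 240° is eclipsed with H at 240° (0.9). Total 7.4 kcal/mol.
Et at 180° is staggered. Cl at 0° is gauche with CH3 at 60° (0.7); I at 120° is gauche with Et at 180° (0.9); I at 120° is gauche with CH3 at 60° (0.9). Total 2.5 kcal/mol.
Et at 240° is eclipsed. Cl at 0° is eclipsed with H at 0° (1.5); I at 120° is eclipsed with CH3 at 120° (3.3); H at 240° is eclipsed with Et at 240° (2.0). Total 6.8 kcal/mol.
Et at 300° is staggered. Cl at 0° is gauche with Et at 300° (0.9); I at 120° is gauche with CH3 at 180° (0.9). Total 1.8 kcal/mol.
Max at 120° (7.4 kcal/mol), min at 300° (1.8 kcal/mol); barrier = 5.6 kcal/mol.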